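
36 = 36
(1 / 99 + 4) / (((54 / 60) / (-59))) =-234230 / 891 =-262.88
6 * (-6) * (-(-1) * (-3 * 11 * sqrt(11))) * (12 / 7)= 14256 * sqrt(11) / 7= 6754.54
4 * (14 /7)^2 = 16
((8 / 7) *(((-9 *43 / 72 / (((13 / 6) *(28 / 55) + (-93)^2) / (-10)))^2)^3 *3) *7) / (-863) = -5979373460598396592529296875 / 3735184888673846675425664740631778848280064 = -0.00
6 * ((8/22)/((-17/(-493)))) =696/11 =63.27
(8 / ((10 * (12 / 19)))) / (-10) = -19 / 150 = -0.13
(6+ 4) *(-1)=-10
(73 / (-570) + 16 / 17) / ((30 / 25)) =0.68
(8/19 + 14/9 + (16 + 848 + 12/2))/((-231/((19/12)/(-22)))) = 37277/137214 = 0.27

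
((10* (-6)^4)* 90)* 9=10497600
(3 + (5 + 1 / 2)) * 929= 15793 / 2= 7896.50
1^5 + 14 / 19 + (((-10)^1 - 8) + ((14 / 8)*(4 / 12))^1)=-3575 / 228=-15.68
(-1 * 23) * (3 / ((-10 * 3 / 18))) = 207 / 5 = 41.40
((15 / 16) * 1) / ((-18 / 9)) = -15 / 32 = -0.47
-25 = -25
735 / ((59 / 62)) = 45570 / 59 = 772.37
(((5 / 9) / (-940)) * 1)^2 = 0.00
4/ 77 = 0.05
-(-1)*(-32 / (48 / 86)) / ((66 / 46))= -3956 / 99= -39.96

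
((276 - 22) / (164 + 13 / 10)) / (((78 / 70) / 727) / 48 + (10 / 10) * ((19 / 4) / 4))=258521200 / 199793151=1.29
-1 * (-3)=3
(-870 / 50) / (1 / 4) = -348 / 5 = -69.60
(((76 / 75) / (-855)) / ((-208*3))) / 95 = 1 / 50017500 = 0.00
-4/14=-2/7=-0.29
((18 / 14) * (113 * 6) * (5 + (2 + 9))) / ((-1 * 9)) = -10848 / 7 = -1549.71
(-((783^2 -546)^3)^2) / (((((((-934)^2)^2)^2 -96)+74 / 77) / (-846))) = 1720483768858134378233472098507699393979 / 22296450943116328664131637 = 77164019208595.44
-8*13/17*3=-312/17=-18.35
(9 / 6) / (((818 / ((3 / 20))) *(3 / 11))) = 33 / 32720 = 0.00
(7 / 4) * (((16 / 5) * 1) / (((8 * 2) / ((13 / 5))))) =91 / 100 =0.91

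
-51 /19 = -2.68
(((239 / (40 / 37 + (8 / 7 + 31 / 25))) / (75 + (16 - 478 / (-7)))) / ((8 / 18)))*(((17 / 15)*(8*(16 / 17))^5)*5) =55831181823836160 / 417744229507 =133649.20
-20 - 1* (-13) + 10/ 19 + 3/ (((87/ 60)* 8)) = -6849/ 1102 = -6.22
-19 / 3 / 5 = -19 / 15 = -1.27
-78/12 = -13/2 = -6.50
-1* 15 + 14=-1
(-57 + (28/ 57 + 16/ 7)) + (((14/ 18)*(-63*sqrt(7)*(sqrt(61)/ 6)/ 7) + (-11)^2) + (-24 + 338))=151930/ 399 - 7*sqrt(427)/ 6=356.67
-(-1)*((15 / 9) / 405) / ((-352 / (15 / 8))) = -0.00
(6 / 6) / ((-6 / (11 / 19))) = -0.10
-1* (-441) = 441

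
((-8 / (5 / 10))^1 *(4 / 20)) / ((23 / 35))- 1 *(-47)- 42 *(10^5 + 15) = -96613521 / 23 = -4200587.87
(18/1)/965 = 18/965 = 0.02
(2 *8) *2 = 32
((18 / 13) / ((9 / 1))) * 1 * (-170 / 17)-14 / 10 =-191 / 65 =-2.94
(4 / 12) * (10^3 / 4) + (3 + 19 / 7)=1870 / 21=89.05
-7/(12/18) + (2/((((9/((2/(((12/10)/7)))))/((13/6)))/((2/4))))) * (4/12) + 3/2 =-3919/486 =-8.06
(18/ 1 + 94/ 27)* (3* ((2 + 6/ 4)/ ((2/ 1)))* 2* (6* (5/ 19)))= 356.14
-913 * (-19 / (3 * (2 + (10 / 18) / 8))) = 416328 / 149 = 2794.15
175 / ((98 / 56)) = 100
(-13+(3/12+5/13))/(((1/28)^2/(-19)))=2394532/13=184194.77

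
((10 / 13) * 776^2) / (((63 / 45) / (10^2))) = 3010880000 / 91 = 33086593.41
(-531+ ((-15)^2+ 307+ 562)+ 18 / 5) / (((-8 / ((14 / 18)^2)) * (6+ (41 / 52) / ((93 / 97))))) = -55943251 / 8908110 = -6.28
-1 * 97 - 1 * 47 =-144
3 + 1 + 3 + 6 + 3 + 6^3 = 232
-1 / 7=-0.14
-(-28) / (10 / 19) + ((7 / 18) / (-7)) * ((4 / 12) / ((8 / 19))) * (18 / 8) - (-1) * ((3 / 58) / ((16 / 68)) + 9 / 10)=1509509 / 27840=54.22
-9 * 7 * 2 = -126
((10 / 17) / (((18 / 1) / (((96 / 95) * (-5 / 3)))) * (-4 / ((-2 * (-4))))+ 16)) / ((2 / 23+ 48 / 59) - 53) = -434240 / 820886089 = -0.00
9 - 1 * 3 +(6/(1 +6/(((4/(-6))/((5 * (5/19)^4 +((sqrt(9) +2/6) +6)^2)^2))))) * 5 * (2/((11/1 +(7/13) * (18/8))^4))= 31841228331611311363011318/5306871423526748396176625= 6.00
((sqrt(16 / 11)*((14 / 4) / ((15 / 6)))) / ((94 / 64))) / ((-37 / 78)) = -69888*sqrt(11) / 95645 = -2.42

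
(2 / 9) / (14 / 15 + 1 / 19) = 190 / 843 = 0.23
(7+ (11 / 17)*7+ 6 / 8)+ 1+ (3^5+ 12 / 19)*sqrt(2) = 903 / 68+ 4629*sqrt(2) / 19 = 357.83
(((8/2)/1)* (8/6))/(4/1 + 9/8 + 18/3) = 128/267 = 0.48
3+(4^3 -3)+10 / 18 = 581 / 9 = 64.56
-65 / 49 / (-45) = 0.03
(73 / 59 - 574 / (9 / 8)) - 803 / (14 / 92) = -21505975 / 3717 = -5785.84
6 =6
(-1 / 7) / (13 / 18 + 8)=-18 / 1099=-0.02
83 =83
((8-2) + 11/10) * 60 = 426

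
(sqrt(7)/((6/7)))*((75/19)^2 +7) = 28532*sqrt(7)/1083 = 69.70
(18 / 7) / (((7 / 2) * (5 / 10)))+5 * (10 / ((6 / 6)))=2522 / 49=51.47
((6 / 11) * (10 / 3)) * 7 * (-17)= -2380 / 11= -216.36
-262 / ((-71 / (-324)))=-84888 / 71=-1195.61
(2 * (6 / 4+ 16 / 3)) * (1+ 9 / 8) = 697 / 24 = 29.04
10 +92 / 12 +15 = 98 / 3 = 32.67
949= 949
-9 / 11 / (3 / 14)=-42 / 11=-3.82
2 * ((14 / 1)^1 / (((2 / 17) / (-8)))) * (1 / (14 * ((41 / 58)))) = -7888 / 41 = -192.39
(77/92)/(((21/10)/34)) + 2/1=1073/69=15.55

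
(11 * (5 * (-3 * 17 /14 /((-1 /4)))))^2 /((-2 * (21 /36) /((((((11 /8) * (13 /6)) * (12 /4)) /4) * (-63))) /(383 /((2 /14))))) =11634944253075 /56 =207766861662.05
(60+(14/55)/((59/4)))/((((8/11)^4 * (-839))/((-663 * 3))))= 128897262351/253445120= 508.58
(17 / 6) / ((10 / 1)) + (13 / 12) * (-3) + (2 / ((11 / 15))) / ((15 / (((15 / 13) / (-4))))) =-6476 / 2145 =-3.02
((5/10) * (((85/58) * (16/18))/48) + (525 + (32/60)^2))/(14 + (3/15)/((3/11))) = 82261669/2307240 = 35.65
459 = 459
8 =8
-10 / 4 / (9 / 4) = -10 / 9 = -1.11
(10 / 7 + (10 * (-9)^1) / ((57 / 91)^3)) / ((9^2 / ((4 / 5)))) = -42035360 / 11667159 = -3.60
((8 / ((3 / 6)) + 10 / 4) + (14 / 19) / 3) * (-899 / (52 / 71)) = -136402573 / 5928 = -23009.88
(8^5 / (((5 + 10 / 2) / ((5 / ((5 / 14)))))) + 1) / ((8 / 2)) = 229381 / 20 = 11469.05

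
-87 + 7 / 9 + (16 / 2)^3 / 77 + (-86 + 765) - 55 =377288 / 693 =544.43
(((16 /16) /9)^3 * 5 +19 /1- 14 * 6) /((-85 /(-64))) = -606464 /12393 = -48.94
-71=-71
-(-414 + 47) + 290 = 657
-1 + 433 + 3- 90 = 345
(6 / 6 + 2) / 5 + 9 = 48 / 5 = 9.60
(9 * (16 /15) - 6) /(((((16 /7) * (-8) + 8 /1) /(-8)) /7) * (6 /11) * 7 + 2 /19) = 13167 /2950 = 4.46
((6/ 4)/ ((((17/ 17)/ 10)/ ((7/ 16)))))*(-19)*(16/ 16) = -1995/ 16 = -124.69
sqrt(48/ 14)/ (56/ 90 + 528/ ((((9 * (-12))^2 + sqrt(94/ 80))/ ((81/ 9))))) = 4811400 * sqrt(4935)/ 5111168049799 + 2836619466795 * sqrt(42)/ 10222336099598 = 1.80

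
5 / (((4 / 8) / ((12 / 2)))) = 60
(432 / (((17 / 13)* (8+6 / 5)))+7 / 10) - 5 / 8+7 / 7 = 578413 / 15640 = 36.98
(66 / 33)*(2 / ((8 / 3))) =3 / 2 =1.50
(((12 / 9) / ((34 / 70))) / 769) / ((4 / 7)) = 245 / 39219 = 0.01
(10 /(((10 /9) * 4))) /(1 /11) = 99 /4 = 24.75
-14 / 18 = -7 / 9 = -0.78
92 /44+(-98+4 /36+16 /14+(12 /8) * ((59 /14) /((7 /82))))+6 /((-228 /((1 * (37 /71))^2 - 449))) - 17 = -23970375425 /929247858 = -25.80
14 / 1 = 14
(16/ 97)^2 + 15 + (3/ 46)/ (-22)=143059465/ 9521908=15.02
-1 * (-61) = 61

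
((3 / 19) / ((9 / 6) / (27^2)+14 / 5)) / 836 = 0.00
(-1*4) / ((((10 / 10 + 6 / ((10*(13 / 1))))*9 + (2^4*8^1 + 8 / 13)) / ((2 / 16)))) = -65 / 17944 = -0.00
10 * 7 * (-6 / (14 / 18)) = -540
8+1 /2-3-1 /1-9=-9 /2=-4.50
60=60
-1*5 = -5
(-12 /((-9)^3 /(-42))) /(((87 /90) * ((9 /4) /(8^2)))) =-143360 /7047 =-20.34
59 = 59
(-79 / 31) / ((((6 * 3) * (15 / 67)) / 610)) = -322873 / 837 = -385.75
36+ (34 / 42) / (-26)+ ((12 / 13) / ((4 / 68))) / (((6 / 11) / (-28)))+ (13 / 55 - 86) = -25685657 / 30030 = -855.33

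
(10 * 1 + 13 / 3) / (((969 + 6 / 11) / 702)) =10.38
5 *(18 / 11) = 90 / 11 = 8.18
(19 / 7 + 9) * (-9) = -738 / 7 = -105.43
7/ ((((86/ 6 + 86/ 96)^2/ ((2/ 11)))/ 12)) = 387072/ 5877971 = 0.07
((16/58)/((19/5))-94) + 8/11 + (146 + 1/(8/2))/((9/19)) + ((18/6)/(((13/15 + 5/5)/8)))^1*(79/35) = 290538727/1187956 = 244.57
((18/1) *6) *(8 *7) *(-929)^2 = 5219671968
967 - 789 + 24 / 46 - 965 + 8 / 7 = -126439 / 161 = -785.34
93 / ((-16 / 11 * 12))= -341 / 64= -5.33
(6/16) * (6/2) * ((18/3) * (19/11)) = 513/44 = 11.66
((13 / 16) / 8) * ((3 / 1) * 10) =195 / 64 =3.05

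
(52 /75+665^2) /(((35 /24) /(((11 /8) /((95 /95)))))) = 364836197 /875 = 416955.65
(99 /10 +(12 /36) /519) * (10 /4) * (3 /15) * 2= 154153 /15570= 9.90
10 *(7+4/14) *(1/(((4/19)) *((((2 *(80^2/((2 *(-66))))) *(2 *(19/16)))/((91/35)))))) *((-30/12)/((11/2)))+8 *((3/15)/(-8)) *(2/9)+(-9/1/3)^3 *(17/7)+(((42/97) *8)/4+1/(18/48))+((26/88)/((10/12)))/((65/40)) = -129256093/2151072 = -60.09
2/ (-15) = -2/ 15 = -0.13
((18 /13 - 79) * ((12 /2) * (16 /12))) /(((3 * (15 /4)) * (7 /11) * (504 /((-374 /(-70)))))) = -8302052 /9029475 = -0.92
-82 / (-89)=82 / 89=0.92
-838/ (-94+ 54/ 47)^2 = -925571/ 9522248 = -0.10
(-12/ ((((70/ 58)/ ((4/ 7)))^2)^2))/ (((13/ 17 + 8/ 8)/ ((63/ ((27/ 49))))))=-6156173824/ 157565625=-39.07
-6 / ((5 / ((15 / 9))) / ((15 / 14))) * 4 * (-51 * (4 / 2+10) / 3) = 12240 / 7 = 1748.57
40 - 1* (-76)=116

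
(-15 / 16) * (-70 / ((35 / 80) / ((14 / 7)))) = 300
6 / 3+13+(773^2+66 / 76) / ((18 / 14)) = 158948075 / 342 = 464760.45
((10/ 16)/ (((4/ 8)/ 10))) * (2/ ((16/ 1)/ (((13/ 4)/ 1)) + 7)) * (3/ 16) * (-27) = -5265/ 496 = -10.61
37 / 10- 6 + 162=1597 / 10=159.70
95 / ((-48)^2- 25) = 0.04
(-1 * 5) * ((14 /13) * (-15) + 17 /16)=15695 /208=75.46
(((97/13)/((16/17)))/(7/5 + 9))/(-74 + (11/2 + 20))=-85/5408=-0.02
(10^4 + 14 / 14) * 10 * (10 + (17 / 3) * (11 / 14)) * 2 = 60706070 / 21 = 2890765.24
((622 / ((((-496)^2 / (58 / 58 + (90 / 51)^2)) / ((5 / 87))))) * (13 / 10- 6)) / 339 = -599297 / 72307300608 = -0.00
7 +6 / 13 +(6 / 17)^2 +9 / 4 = 147817 / 15028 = 9.84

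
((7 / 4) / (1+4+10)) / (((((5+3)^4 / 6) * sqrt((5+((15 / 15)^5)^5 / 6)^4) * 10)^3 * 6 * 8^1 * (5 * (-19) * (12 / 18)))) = -45927 / 7242418641451771494400000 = -0.00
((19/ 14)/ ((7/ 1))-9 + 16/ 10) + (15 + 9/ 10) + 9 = 867/ 49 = 17.69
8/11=0.73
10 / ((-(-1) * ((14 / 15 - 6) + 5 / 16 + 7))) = 2400 / 539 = 4.45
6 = 6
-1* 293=-293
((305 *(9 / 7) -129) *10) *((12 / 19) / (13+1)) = 110520 / 931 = 118.71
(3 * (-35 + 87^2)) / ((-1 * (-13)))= 22602 / 13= 1738.62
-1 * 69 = -69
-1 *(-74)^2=-5476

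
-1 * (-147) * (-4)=-588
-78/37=-2.11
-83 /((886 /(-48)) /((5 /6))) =3.75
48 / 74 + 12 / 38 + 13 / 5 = 12529 / 3515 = 3.56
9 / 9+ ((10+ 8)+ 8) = 27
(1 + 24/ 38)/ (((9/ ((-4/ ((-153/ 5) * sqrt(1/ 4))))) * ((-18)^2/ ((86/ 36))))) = 6665/ 19072827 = 0.00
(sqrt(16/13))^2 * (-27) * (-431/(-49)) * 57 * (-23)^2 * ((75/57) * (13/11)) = -7387167600/539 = -13705320.22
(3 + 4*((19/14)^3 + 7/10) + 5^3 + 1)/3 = 162123/3430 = 47.27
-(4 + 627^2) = -393133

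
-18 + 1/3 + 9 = -26/3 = -8.67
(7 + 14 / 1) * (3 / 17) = 63 / 17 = 3.71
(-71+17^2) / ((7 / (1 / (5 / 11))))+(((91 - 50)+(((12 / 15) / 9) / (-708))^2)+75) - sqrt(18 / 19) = 81940686217 / 444088575 - 3*sqrt(38) / 19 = 183.54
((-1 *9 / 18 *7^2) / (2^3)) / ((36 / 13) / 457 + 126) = -291109 / 11977632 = -0.02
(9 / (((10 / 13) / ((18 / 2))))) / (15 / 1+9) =351 / 80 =4.39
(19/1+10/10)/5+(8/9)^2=388/81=4.79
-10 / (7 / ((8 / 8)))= -1.43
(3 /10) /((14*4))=3 /560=0.01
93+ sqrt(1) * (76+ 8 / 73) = 12345 / 73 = 169.11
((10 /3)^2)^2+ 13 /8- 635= -330427 /648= -509.92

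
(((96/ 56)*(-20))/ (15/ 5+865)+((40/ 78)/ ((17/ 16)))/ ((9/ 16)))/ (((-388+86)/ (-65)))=18548150/ 105280371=0.18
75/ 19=3.95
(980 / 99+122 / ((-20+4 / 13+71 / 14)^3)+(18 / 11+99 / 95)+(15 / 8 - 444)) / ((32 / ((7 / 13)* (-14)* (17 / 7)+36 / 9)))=161365223288829251 / 840116721755520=192.07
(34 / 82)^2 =289 / 1681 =0.17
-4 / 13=-0.31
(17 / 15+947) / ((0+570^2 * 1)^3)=7111 / 257223354367500000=0.00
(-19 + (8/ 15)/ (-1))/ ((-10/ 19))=5567/ 150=37.11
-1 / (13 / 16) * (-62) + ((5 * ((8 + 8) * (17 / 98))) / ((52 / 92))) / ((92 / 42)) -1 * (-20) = 9784 / 91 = 107.52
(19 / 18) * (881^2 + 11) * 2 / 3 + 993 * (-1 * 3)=4888945 / 9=543216.11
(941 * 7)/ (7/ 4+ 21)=3764/ 13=289.54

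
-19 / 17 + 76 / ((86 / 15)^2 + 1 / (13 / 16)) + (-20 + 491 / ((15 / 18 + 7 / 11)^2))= 831354065812 / 3988747961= 208.42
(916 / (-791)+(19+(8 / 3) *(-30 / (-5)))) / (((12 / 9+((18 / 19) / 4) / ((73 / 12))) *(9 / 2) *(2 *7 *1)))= 12376201 / 31616270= 0.39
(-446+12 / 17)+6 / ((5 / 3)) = -37544 / 85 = -441.69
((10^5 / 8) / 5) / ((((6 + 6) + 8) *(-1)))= -125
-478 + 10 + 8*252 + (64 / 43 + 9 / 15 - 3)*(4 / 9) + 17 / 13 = 38962643 / 25155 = 1548.90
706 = 706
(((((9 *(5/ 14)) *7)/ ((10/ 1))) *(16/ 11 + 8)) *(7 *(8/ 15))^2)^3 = 542061054918656/ 20796875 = 26064543.59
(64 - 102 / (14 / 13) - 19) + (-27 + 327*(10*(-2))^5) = -7324800537 / 7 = -1046400076.71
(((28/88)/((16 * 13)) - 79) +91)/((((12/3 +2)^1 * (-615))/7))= -384433/16885440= -0.02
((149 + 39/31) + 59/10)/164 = 48409/50840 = 0.95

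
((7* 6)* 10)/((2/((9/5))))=378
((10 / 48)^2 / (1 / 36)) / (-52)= -25 / 832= -0.03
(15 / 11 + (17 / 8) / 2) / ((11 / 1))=0.22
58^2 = 3364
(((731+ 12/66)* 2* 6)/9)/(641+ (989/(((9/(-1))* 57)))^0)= 5362/3531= 1.52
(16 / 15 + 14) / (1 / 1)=226 / 15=15.07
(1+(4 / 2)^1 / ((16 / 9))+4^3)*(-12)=-1587 / 2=-793.50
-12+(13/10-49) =-597/10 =-59.70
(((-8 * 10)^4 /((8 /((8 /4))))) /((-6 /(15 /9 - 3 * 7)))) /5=6599111.11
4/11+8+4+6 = 202/11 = 18.36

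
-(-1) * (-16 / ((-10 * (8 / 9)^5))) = 59049 / 20480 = 2.88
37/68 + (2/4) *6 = 241/68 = 3.54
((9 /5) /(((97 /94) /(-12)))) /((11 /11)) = -10152 /485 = -20.93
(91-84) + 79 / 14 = 177 / 14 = 12.64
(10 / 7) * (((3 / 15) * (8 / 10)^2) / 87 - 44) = -956968 / 15225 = -62.86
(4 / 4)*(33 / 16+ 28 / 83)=3187 / 1328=2.40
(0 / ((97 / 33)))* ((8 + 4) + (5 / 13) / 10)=0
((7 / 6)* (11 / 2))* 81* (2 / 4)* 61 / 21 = 6039 / 8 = 754.88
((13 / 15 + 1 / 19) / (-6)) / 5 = -131 / 4275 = -0.03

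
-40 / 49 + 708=34652 / 49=707.18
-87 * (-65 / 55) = 1131 / 11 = 102.82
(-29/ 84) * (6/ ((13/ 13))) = -29/ 14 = -2.07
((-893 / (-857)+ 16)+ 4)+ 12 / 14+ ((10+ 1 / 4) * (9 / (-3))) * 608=-112025931 / 5999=-18674.10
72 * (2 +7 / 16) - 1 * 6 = 339 / 2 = 169.50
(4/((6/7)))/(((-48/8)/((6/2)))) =-7/3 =-2.33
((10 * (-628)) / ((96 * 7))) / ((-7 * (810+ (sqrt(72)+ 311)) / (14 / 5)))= 175997 / 52775898 - 157 * sqrt(2) / 8795983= 0.00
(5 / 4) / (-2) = -0.62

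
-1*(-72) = 72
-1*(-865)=865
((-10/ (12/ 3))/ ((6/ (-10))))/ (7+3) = 5/ 12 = 0.42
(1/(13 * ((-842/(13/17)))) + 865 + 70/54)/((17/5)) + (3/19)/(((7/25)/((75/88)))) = 9814856188955/38448377352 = 255.27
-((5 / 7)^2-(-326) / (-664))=-313 / 16268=-0.02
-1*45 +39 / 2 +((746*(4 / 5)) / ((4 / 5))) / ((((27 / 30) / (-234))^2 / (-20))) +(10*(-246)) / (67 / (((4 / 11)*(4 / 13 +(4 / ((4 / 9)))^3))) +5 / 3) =-440478920686753 / 436726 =-1008593307.21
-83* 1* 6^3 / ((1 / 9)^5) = -1058630472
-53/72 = -0.74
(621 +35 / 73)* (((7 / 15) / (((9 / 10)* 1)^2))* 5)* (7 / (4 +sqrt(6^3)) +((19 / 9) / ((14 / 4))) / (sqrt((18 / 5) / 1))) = -4446064 / 17739 +86199200* sqrt(10) / 478953 +2223032* sqrt(6) / 5913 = 1239.39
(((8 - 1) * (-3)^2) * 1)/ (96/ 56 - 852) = -147/ 1984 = -0.07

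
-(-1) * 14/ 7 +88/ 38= 82/ 19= 4.32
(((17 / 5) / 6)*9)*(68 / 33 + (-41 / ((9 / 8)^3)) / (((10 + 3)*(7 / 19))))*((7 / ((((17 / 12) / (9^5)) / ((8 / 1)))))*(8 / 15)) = -89692862976 / 3575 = -25088912.72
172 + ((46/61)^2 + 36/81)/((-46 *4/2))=132474002/770247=171.99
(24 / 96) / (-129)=-1 / 516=-0.00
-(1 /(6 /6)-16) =15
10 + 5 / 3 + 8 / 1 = 59 / 3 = 19.67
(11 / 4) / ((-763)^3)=-0.00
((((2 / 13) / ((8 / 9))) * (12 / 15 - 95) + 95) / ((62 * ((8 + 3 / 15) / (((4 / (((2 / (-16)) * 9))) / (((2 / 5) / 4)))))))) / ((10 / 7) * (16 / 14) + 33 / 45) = -5419400 / 2329743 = -2.33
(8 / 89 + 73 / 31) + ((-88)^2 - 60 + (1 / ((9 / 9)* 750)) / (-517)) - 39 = 8181253572241 / 1069802250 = 7647.44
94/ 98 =47/ 49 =0.96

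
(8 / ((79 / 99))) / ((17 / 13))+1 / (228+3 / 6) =4707958 / 613751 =7.67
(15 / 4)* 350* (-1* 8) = -10500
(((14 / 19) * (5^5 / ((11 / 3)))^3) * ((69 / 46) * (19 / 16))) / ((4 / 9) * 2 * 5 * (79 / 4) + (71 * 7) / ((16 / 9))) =155731201171875 / 70405907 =2211905.33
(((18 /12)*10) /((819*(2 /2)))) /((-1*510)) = -1 /27846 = -0.00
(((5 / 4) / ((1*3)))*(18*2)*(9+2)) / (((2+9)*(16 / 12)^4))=4.75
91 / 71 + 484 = 34455 / 71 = 485.28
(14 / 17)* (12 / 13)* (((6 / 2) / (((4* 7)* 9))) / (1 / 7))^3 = 7 / 15912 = 0.00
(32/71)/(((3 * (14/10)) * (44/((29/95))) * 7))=232/2181333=0.00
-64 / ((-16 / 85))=340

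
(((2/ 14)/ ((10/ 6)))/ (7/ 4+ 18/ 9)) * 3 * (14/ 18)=4/ 75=0.05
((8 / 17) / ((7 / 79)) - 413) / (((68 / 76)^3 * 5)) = -66552877 / 584647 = -113.83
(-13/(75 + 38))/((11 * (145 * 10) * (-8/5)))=13/2883760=0.00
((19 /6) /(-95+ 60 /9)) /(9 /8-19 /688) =-6536 /200075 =-0.03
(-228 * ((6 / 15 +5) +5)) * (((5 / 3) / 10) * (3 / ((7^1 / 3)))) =-17784 / 35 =-508.11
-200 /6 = -100 /3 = -33.33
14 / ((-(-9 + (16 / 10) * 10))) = -2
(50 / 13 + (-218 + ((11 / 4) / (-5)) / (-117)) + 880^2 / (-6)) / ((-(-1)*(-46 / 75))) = 1512585545 / 7176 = 210783.94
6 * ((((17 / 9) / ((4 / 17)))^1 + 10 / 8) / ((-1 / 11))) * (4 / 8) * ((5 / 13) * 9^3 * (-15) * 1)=33479325 / 26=1287666.35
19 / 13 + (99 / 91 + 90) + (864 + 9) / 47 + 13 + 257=1630067 / 4277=381.12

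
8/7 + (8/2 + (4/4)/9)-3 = 2.25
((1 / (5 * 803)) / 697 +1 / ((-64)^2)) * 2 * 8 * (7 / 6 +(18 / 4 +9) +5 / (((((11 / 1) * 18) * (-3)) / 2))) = 12193899401 / 212772130560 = 0.06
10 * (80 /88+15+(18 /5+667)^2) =247346148 /55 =4497202.69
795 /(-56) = -795 /56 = -14.20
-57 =-57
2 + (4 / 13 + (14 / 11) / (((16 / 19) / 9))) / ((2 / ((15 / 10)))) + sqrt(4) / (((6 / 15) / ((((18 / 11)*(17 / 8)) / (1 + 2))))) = 83411 / 4576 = 18.23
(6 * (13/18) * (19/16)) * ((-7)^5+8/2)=-1383447/16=-86465.44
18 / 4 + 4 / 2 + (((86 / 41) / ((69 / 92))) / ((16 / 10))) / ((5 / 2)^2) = 8339 / 1230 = 6.78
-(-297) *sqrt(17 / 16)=297 *sqrt(17) / 4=306.14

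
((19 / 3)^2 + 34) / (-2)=-667 / 18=-37.06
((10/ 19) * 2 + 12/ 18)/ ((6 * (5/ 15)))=49/ 57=0.86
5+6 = 11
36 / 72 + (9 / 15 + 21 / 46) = 179 / 115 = 1.56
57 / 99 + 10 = 349 / 33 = 10.58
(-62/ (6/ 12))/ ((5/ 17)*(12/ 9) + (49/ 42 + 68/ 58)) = -122264/ 2693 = -45.40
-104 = -104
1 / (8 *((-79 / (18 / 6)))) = -3 / 632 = -0.00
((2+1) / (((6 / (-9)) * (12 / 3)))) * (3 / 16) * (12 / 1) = -81 / 32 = -2.53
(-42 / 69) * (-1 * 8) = 112 / 23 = 4.87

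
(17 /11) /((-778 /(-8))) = 68 /4279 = 0.02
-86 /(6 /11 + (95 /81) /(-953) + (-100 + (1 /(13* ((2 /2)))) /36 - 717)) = 3797278056 /36050017309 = 0.11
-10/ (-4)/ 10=1/ 4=0.25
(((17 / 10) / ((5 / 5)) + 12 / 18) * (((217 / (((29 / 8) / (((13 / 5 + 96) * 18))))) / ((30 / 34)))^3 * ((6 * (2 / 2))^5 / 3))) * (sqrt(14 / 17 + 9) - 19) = -15896156815252253103685632 / 78125 + 49214107787158678339584 * sqrt(2839) / 78125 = -169906144936841908853.59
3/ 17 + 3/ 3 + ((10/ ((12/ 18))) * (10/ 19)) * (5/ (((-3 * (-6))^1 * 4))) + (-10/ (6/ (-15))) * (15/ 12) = 63905/ 1938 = 32.97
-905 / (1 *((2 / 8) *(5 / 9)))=-6516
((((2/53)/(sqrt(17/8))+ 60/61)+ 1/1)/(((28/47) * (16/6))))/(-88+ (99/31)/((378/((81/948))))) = -3798399/267702892 - 345309 * sqrt(34)/10873784273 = -0.01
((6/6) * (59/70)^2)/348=3481/1705200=0.00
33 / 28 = 1.18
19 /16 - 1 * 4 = -2.81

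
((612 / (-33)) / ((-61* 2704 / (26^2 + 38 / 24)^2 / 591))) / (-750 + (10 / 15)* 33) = -221412976189 / 5283486208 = -41.91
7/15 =0.47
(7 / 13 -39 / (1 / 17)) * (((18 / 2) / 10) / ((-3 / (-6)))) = -77508 / 65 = -1192.43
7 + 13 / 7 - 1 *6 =20 / 7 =2.86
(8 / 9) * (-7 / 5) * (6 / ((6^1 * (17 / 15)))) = -56 / 51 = -1.10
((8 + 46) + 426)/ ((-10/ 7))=-336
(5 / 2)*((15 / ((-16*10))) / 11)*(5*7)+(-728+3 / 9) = -1538407 / 2112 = -728.41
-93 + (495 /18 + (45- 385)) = -811 /2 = -405.50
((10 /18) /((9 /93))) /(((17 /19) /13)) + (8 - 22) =31859 /459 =69.41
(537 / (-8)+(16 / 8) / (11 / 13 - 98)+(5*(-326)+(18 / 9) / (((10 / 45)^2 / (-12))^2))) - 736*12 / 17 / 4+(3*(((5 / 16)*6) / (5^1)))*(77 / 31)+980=312176896721 / 2662404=117253.77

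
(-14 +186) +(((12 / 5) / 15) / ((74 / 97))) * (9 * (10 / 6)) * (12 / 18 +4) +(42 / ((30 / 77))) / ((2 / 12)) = 154194 / 185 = 833.48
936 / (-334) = -468 / 167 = -2.80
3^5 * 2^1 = 486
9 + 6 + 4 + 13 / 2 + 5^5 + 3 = 6307 / 2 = 3153.50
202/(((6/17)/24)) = 13736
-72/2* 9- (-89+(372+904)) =-1511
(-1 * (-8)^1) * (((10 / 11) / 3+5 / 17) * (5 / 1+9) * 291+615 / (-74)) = 134199260 / 6919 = 19395.76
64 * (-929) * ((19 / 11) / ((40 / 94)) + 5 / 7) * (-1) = 109265264 / 385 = 283805.88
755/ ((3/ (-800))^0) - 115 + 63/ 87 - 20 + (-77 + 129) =19509/ 29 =672.72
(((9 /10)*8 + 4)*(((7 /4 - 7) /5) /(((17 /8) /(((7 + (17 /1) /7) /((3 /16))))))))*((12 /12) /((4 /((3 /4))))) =-52.18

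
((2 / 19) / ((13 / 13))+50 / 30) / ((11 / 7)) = 707 / 627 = 1.13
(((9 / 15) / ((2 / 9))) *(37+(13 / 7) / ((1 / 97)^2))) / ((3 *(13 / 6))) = 3309552 / 455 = 7273.74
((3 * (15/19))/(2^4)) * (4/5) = 0.12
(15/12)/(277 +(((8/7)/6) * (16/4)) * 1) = 0.00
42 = 42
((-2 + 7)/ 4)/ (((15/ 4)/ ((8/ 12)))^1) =2/ 9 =0.22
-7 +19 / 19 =-6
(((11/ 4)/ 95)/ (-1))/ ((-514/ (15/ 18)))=11/ 234384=0.00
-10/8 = -5/4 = -1.25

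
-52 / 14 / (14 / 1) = -13 / 49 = -0.27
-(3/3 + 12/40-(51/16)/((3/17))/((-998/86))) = -114031/39920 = -2.86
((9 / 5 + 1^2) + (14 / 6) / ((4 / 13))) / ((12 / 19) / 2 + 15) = 11837 / 17460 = 0.68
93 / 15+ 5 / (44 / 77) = 299 / 20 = 14.95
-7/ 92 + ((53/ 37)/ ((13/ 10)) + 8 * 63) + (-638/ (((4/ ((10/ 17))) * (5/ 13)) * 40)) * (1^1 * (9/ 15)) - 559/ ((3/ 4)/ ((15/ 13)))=-13489705933/ 37614200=-358.63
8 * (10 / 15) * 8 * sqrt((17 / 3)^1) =128 * sqrt(51) / 9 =101.57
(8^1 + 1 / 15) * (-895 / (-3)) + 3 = 21686 / 9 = 2409.56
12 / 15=4 / 5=0.80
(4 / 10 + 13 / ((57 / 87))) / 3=641 / 95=6.75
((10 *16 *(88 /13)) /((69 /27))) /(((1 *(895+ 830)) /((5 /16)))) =528 /6877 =0.08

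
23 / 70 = 0.33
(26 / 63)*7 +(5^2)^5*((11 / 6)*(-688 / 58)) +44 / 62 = -1718320283384 / 8091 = -212374278.01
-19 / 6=-3.17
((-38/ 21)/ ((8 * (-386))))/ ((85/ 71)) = 1349/ 2756040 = 0.00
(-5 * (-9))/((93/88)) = 1320/31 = 42.58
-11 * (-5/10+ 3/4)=-11/4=-2.75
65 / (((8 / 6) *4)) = 195 / 16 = 12.19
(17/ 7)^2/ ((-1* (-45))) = 289/ 2205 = 0.13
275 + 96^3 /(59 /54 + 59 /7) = 335419933 /3599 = 93198.09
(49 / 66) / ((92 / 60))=245 / 506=0.48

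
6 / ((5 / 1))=6 / 5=1.20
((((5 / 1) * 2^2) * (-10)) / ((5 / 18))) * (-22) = 15840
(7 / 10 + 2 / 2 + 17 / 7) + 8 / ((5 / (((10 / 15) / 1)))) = 1091 / 210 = 5.20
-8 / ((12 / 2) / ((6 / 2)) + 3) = -8 / 5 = -1.60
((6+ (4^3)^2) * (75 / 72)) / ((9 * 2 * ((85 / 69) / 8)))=235865 / 153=1541.60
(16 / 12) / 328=1 / 246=0.00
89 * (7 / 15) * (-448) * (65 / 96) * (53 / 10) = -3004729 / 45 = -66771.76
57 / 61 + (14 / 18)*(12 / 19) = 4957 / 3477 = 1.43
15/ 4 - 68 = -257/ 4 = -64.25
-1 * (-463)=463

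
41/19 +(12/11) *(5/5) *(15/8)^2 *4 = 14629/836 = 17.50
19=19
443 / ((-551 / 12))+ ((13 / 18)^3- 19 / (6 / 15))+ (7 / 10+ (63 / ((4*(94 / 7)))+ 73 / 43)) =-431879302207 / 8117932590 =-53.20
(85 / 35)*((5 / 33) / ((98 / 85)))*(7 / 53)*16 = 57800 / 85701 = 0.67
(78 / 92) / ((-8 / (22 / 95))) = -0.02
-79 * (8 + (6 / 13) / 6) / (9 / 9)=-8295 / 13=-638.08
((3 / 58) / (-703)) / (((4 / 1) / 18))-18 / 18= -81575 / 81548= -1.00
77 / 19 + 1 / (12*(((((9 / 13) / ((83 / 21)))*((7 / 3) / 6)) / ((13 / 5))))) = 606083 / 83790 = 7.23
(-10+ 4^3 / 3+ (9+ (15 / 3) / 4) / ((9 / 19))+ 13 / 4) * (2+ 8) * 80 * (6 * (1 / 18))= 260800 / 27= 9659.26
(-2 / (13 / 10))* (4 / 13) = -80 / 169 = -0.47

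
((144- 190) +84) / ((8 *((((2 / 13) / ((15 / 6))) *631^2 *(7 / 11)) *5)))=2717 / 44594032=0.00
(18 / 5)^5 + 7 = 1911443 / 3125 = 611.66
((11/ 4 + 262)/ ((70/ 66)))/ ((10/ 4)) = 34947/ 350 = 99.85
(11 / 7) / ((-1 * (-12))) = 11 / 84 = 0.13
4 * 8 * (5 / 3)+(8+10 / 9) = 562 / 9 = 62.44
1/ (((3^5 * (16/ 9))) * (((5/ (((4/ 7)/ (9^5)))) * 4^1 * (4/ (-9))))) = -1/ 396809280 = -0.00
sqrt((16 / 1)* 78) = 4* sqrt(78) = 35.33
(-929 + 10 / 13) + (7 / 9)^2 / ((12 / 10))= -5861377 / 6318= -927.73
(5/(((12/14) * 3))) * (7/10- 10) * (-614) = 11103.17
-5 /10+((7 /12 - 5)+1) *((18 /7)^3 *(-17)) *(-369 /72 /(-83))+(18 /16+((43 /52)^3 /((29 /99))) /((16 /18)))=59229069445397 /928688843264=63.78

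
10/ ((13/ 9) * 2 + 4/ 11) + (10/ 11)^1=3.98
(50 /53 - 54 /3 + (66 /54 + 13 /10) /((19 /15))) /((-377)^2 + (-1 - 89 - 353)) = -91025 /856066812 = -0.00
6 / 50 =3 / 25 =0.12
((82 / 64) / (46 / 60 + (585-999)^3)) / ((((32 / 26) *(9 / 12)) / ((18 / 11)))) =-23985 / 749315880544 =-0.00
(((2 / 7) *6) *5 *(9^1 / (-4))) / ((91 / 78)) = -810 / 49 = -16.53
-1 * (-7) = 7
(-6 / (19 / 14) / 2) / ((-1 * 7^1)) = 6 / 19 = 0.32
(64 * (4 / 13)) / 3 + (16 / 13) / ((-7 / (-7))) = 7.79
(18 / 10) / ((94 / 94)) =1.80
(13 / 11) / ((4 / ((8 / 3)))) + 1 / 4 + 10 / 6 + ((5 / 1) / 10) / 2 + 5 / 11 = 75 / 22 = 3.41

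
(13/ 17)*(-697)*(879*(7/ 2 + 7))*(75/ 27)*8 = -109318300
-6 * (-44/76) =3.47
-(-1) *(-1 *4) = -4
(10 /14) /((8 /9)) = 45 /56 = 0.80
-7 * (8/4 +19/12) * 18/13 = -903/26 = -34.73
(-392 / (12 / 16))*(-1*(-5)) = -7840 / 3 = -2613.33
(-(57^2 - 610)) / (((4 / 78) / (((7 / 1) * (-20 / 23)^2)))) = -144089400 / 529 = -272380.72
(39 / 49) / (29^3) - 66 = -66.00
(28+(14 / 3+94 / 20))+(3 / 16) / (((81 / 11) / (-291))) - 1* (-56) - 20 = 47489 / 720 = 65.96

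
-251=-251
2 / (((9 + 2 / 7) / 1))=14 / 65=0.22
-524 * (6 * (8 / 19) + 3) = -55020 / 19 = -2895.79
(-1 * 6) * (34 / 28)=-51 / 7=-7.29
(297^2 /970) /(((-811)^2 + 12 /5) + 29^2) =88209 /638807468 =0.00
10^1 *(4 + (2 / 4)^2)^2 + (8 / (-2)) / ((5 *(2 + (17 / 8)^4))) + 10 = 699180553 / 3668520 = 190.59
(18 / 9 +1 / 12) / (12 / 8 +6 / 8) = 25 / 27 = 0.93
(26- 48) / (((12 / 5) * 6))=-55 / 36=-1.53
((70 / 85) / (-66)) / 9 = -7 / 5049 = -0.00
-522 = -522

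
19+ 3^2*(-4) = -17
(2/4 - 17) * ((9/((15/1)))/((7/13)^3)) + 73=9.59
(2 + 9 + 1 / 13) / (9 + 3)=12 / 13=0.92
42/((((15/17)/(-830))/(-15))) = 592620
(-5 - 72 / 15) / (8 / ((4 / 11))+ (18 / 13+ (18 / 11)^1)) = -7007 / 17890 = -0.39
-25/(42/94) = -1175/21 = -55.95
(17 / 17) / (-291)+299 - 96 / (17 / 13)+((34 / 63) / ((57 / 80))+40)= 1577161336 / 5921559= 266.34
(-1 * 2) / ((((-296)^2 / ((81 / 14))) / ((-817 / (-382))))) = -66177 / 234285184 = -0.00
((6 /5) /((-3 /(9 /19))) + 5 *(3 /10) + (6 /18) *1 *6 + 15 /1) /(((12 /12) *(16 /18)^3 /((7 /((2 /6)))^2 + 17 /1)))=580787739 /48640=11940.54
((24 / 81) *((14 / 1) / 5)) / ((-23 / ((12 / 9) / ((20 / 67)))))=-7504 / 46575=-0.16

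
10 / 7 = 1.43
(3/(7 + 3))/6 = 1/20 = 0.05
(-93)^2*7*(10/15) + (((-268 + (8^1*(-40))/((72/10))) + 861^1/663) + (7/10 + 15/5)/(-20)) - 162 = 15867712607/397800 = 39888.67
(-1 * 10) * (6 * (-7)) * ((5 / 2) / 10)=105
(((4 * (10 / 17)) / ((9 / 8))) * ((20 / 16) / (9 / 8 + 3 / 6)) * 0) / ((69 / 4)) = 0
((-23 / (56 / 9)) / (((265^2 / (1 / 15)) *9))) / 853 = -23 / 50317617000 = -0.00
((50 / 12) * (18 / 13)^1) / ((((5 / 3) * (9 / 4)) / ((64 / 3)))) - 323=-11317 / 39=-290.18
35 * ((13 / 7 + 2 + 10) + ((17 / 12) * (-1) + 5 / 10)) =5435 / 12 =452.92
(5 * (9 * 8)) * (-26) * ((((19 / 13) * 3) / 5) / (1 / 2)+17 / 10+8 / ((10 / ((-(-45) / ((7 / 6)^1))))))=-2248056 / 7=-321150.86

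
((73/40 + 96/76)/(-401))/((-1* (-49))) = -2347/14933240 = -0.00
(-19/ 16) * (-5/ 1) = 95/ 16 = 5.94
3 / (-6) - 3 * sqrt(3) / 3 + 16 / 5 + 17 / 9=2.86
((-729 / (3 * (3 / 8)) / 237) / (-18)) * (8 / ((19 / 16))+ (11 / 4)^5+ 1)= 25.07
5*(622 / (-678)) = -1555 / 339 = -4.59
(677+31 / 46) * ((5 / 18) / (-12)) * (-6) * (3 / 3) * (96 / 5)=41564 / 23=1807.13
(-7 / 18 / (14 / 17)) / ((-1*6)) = 17 / 216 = 0.08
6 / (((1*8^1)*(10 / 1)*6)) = 1 / 80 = 0.01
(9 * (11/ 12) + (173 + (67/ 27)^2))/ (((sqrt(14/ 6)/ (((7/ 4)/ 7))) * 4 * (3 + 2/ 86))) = 1807591 * sqrt(21)/ 3265920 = 2.54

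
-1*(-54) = 54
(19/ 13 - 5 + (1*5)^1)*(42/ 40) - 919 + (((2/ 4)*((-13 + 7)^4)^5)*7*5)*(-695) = -11561687027089146094541/ 260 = -44468027027265946517.47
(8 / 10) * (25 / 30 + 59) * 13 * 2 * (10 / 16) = 777.83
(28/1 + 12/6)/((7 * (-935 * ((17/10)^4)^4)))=-0.00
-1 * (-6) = 6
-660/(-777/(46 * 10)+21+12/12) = -303600/9343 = -32.49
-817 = -817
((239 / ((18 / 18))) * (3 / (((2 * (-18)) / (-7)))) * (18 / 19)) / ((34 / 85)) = 25095 / 76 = 330.20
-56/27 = -2.07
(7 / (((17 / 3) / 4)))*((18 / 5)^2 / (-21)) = -1296 / 425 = -3.05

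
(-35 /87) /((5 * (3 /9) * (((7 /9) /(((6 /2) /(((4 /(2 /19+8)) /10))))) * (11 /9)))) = -8505 /551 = -15.44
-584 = -584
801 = 801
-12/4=-3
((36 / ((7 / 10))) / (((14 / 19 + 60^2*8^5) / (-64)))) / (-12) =18240 / 7844659249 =0.00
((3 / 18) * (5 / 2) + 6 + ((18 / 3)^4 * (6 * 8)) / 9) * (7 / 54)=581147 / 648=896.83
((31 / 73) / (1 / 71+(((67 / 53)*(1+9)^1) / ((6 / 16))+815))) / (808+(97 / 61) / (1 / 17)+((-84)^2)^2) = 7115833 / 708073306167773762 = 0.00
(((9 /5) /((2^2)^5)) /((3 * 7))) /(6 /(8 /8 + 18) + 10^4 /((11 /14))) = 627 /95336765440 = 0.00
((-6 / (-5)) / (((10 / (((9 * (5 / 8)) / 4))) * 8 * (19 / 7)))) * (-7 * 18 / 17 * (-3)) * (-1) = -35721 / 206720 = -0.17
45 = 45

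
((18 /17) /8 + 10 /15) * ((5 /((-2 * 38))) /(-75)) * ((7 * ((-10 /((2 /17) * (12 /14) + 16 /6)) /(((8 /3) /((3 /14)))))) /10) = -3423 /24028160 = -0.00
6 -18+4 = -8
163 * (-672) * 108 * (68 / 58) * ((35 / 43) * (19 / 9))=-29719307520 / 1247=-23832644.36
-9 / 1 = -9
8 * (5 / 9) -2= 2.44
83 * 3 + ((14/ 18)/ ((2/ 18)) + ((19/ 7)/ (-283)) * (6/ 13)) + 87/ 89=588986717/ 2292017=256.97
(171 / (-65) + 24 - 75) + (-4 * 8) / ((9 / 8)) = -48014 / 585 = -82.08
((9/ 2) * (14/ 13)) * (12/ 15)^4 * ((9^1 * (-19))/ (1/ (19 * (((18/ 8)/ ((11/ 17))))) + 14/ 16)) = -64137443328/ 168195625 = -381.33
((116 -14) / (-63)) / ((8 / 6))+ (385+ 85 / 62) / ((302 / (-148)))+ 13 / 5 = -61589393 / 327670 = -187.96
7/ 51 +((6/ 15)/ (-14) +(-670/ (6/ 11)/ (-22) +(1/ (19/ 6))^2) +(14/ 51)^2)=3688423483/ 65727270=56.12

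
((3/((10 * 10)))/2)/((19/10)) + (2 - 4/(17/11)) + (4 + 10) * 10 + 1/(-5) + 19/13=11814407/83980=140.68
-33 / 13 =-2.54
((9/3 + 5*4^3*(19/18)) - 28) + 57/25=70888/225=315.06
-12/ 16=-3/ 4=-0.75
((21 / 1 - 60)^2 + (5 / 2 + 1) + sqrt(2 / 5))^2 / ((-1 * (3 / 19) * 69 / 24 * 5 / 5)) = -1766316494 / 345 - 463448 * sqrt(10) / 345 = -5124005.93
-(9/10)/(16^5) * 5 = -9/2097152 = -0.00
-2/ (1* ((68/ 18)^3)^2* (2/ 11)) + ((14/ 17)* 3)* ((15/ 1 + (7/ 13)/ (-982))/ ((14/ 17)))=443668361916459/ 9860486587328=44.99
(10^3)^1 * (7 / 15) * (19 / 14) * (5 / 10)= 950 / 3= 316.67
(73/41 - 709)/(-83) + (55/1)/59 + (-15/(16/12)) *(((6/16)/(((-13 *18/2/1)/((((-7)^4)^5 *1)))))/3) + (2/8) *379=80102259252186926988581/83523232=959041662231017.68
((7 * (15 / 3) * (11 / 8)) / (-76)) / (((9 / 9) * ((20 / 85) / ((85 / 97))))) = -556325 / 235904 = -2.36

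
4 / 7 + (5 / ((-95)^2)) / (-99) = 714773 / 1250865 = 0.57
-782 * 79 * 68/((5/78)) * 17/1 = -5570398704/5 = -1114079740.80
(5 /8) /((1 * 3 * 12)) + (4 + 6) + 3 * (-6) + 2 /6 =-2203 /288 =-7.65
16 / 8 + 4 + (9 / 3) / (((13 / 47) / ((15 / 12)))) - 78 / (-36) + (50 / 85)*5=65413 / 2652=24.67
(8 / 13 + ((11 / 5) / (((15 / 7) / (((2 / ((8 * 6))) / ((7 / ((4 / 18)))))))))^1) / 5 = 64943 / 526500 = 0.12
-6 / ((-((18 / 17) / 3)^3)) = 4913 / 36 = 136.47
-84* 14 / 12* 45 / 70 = -63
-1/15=-0.07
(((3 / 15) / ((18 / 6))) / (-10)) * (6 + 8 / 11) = -0.04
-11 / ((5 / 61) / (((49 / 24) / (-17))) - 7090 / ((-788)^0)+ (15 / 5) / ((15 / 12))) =164395 / 105934382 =0.00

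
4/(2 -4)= -2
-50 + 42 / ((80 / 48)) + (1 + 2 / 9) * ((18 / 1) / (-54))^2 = -9989 / 405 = -24.66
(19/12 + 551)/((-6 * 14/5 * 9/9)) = -33155/1008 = -32.89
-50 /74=-25 /37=-0.68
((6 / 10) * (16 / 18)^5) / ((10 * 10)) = 8192 / 2460375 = 0.00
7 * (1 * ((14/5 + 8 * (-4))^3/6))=-10892476/375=-29046.60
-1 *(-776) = 776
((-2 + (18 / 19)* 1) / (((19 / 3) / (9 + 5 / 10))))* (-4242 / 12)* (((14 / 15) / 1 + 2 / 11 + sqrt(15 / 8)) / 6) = 65044 / 627 + 3535* sqrt(30) / 152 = 231.12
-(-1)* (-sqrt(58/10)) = -sqrt(145)/5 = -2.41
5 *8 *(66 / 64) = 165 / 4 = 41.25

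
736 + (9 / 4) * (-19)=2773 / 4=693.25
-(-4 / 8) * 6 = 3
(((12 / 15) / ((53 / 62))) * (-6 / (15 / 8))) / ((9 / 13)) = -51584 / 11925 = -4.33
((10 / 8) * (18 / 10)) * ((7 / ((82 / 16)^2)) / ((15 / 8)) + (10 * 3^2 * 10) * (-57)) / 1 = -970144437 / 8405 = -115424.68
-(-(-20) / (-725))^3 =64 / 3048625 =0.00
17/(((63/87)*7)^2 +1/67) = 957899/1448644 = 0.66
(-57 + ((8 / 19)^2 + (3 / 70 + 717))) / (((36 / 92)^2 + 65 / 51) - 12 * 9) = -6.20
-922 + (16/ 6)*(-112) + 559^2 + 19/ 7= 6536524/ 21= 311263.05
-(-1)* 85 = 85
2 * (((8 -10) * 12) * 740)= -35520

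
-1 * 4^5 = -1024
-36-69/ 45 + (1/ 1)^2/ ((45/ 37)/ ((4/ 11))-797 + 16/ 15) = -990658261/ 26393205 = -37.53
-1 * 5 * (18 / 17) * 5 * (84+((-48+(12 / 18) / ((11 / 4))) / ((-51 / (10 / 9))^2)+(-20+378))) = -153641773300 / 13132449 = -11699.40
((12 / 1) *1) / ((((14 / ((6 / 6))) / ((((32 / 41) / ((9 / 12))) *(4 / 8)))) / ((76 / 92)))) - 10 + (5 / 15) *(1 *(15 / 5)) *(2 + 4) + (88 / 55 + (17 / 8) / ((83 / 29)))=-28251063 / 21915320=-1.29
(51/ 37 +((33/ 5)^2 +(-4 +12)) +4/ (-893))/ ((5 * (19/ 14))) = 612146136/ 78472375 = 7.80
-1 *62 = -62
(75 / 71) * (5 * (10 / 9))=1250 / 213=5.87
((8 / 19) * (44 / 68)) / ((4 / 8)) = 0.54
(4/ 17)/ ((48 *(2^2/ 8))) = 1/ 102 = 0.01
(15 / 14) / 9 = 5 / 42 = 0.12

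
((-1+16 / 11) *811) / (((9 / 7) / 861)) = 8146495 / 33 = 246863.48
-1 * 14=-14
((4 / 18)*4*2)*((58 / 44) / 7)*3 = 232 / 231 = 1.00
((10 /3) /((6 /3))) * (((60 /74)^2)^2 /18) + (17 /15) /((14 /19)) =621104003 /393573810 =1.58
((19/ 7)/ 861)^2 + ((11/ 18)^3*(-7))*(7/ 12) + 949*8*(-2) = -4289152457977139/ 282461092704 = -15184.93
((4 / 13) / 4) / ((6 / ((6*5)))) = 5 / 13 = 0.38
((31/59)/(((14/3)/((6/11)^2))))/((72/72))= 1674/49973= 0.03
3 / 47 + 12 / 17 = 615 / 799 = 0.77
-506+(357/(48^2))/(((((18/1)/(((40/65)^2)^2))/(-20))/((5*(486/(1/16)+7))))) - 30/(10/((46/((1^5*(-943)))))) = -46372194380/31617027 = -1466.68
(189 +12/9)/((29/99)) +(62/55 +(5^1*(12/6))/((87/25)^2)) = 271304293/416295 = 651.71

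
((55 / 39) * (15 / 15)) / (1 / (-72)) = -1320 / 13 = -101.54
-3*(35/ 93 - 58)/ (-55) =-3.14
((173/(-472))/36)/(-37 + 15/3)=173/543744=0.00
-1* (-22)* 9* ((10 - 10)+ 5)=990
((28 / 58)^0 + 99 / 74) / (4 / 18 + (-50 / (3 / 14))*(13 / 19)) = -29583 / 2017388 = -0.01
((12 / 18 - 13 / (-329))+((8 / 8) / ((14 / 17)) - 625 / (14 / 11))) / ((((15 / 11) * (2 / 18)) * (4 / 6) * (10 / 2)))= -7966068 / 8225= -968.52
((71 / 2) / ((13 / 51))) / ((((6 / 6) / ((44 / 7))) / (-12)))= -955944 / 91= -10504.88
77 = 77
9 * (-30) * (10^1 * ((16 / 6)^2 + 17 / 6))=-26850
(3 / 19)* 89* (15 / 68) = 4005 / 1292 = 3.10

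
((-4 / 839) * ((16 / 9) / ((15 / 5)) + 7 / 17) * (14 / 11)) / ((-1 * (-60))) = -6454 / 63541665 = -0.00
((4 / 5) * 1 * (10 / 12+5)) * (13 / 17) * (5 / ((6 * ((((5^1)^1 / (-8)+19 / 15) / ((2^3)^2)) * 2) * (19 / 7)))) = 582400 / 10659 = 54.64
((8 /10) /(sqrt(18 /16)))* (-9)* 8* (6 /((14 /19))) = -10944* sqrt(2) /35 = -442.20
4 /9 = 0.44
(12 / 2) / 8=3 / 4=0.75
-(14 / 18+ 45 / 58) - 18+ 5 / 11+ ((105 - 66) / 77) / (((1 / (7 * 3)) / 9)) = 439999 / 5742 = 76.63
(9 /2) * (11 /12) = 4.12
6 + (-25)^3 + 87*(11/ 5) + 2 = -77128/ 5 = -15425.60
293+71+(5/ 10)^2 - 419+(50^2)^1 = 9781/ 4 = 2445.25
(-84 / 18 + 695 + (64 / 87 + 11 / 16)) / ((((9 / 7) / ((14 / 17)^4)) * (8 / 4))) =5394626825 / 43597962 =123.74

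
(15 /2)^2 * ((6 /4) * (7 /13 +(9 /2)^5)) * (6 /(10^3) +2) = 20794443741 /66560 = 312416.52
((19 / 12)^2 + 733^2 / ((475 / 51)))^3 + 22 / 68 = 1044545571217472173600750466507 / 5440229568000000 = 192003950965892.80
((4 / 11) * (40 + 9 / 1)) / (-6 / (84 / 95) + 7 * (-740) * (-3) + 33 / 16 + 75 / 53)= 1163456 / 1014483833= 0.00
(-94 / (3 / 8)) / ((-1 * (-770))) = -0.33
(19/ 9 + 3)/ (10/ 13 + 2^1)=299/ 162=1.85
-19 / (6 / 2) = -19 / 3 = -6.33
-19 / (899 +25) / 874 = -1 / 42504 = -0.00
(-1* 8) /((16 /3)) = -1.50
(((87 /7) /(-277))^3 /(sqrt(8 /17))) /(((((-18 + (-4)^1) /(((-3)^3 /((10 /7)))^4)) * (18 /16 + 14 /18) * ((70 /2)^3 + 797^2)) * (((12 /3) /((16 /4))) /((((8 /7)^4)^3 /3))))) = 375761849182586929152 * sqrt(34) /2236728481481886097402956875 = 0.00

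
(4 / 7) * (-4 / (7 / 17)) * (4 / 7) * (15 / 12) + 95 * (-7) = -229455 / 343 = -668.97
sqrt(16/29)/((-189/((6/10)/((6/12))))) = -8 * sqrt(29)/9135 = -0.00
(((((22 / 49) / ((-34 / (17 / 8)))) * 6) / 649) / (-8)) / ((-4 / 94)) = -141 / 185024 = -0.00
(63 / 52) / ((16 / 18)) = 567 / 416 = 1.36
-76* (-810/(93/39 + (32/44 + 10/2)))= 220077/29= 7588.86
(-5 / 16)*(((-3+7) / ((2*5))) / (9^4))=-0.00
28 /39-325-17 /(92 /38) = -331.30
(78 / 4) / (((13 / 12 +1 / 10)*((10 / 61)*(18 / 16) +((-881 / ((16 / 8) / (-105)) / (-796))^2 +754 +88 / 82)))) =7416272522880 / 1859407773925667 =0.00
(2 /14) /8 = 1 /56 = 0.02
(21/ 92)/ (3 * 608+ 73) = 3/ 24932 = 0.00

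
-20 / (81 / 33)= -220 / 27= -8.15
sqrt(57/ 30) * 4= 2 * sqrt(190)/ 5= 5.51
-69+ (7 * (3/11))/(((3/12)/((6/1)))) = -255/11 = -23.18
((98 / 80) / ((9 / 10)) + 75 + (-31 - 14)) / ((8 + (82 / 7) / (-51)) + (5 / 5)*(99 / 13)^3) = 0.07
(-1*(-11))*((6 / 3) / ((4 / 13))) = 143 / 2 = 71.50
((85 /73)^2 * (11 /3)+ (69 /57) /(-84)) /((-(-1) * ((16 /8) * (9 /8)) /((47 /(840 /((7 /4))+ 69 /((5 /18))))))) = 1100795695 /7743878982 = 0.14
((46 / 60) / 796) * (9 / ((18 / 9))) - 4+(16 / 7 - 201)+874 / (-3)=-494.04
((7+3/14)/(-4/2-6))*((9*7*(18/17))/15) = -2727/680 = -4.01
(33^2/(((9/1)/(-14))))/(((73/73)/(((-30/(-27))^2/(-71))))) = 169400/5751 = 29.46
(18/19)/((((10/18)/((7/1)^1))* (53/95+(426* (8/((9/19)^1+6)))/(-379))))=-5873742/408971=-14.36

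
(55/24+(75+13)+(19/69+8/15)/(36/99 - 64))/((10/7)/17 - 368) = -741280529/3020958000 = -0.25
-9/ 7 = -1.29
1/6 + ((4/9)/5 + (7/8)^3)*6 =6041/1280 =4.72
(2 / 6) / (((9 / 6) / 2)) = 4 / 9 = 0.44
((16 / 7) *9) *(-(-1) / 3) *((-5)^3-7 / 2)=-6168 / 7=-881.14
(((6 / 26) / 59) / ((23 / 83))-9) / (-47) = 158520 / 829127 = 0.19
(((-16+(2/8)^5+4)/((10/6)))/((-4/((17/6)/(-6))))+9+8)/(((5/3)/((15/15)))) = 9.69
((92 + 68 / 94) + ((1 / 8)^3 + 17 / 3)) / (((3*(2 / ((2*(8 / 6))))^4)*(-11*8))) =-1.18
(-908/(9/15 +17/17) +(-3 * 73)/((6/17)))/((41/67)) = -79596/41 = -1941.37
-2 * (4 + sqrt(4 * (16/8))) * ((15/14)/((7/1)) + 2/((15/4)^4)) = -3238204/2480625-1619102 * sqrt(2)/2480625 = -2.23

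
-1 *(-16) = 16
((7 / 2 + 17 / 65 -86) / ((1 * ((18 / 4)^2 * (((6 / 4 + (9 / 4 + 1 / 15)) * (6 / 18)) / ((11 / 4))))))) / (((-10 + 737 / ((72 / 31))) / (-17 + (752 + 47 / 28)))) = -9703023308 / 461104553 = -21.04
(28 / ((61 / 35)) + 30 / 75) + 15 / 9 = 16591 / 915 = 18.13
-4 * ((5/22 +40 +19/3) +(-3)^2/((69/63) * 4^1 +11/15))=-1141714/5907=-193.28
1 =1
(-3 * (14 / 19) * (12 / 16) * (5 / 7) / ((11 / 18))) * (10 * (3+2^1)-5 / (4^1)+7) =-90315 / 836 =-108.03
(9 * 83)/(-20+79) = 747/59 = 12.66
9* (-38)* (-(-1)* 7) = -2394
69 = 69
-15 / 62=-0.24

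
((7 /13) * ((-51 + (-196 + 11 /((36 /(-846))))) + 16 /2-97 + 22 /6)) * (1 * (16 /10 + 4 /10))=-24815 /39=-636.28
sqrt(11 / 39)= 0.53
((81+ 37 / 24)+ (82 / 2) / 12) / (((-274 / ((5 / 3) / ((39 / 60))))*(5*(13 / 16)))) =-0.20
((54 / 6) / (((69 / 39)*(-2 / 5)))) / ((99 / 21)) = -1365 / 506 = -2.70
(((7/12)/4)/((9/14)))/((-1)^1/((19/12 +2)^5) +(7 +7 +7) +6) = 0.01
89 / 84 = 1.06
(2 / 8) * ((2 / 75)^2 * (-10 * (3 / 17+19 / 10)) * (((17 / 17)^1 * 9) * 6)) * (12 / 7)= -0.34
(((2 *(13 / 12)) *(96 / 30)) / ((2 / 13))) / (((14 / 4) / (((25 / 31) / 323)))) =6760 / 210273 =0.03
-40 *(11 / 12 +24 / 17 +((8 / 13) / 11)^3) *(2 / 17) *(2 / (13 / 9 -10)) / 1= 166692332760 / 65072378371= 2.56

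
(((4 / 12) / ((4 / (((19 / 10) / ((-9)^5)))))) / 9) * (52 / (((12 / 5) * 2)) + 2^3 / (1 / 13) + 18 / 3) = -2755 / 76527504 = -0.00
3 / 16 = 0.19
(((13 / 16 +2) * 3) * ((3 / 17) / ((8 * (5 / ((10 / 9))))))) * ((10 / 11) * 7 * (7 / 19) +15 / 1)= 163125 / 227392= 0.72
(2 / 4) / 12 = 1 / 24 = 0.04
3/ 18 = 1/ 6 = 0.17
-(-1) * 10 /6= 5 /3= 1.67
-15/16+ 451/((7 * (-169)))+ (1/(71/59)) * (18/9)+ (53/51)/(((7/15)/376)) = 2733875343/3263728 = 837.65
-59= -59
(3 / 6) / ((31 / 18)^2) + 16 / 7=2.45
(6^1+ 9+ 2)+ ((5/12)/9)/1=1841/108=17.05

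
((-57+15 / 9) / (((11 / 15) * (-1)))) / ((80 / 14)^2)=4067 / 1760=2.31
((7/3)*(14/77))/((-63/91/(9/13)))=-14/33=-0.42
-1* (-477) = 477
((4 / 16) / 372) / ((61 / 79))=79 / 90768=0.00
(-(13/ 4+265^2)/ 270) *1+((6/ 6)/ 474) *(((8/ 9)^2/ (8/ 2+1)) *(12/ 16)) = -66576317/ 255960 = -260.10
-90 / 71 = -1.27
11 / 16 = 0.69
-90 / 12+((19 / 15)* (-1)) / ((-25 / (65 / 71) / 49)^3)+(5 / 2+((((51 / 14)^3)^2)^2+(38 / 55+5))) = 2285660659996006500283962193367 / 418509606738187937280000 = 5461429.38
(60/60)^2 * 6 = 6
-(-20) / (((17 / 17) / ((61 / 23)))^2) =74420 / 529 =140.68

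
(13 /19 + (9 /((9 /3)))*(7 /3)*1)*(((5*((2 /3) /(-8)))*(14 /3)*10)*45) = -127750 /19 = -6723.68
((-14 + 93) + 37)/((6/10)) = 580/3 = 193.33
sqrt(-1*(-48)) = 4*sqrt(3) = 6.93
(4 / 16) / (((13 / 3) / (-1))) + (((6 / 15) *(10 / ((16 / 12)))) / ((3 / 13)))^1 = 673 / 52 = 12.94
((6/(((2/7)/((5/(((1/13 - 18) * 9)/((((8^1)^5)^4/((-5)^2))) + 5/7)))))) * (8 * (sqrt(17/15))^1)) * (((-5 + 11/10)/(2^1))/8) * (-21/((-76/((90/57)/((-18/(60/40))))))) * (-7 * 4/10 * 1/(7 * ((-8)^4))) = -9177896235929960448 * sqrt(255)/135266515527997659069325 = -0.00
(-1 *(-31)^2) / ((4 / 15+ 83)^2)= -216225 / 1560001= -0.14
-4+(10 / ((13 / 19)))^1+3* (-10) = -252 / 13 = -19.38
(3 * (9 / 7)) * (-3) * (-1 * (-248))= -20088 / 7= -2869.71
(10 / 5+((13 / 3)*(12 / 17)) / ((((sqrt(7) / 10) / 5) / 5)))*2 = 4+26000*sqrt(7) / 119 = 582.06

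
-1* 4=-4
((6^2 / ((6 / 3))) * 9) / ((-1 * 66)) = -27 / 11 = -2.45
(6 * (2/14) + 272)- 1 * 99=1217/7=173.86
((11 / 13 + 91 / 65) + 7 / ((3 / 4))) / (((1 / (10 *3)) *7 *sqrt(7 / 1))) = 4516 *sqrt(7) / 637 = 18.76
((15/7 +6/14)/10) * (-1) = -9/35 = -0.26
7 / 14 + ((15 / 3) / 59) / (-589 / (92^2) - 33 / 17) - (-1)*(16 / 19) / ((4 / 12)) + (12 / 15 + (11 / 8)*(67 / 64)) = 34697113205 / 6642346496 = 5.22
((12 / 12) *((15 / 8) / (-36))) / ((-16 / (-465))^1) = -1.51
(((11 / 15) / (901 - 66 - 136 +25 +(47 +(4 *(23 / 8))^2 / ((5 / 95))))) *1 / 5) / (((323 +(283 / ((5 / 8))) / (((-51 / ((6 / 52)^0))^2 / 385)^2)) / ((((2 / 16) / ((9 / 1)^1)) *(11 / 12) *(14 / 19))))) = 0.00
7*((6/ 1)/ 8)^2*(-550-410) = -3780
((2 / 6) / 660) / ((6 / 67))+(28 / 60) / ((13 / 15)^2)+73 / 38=97197517 / 38146680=2.55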